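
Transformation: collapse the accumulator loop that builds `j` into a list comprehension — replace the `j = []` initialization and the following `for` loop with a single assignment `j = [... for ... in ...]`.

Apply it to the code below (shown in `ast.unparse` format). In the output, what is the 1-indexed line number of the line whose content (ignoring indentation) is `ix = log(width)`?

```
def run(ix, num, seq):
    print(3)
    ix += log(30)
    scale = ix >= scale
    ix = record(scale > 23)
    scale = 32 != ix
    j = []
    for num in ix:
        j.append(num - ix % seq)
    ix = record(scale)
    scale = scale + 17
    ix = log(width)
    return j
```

10

Transformed code:
def run(ix, num, seq):
    print(3)
    ix += log(30)
    scale = ix >= scale
    ix = record(scale > 23)
    scale = 32 != ix
    j = [num - ix % seq for num in ix]
    ix = record(scale)
    scale = scale + 17
    ix = log(width)
    return j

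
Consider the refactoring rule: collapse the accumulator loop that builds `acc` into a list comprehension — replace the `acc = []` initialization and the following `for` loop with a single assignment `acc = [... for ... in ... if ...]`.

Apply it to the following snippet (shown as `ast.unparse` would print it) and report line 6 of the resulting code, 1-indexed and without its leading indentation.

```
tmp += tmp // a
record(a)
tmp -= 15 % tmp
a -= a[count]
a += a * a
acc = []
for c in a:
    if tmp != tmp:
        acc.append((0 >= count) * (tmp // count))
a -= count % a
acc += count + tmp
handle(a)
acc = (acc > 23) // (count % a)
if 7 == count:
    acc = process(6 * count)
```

acc = [(0 >= count) * (tmp // count) for c in a if tmp != tmp]

Transformed code:
tmp += tmp // a
record(a)
tmp -= 15 % tmp
a -= a[count]
a += a * a
acc = [(0 >= count) * (tmp // count) for c in a if tmp != tmp]
a -= count % a
acc += count + tmp
handle(a)
acc = (acc > 23) // (count % a)
if 7 == count:
    acc = process(6 * count)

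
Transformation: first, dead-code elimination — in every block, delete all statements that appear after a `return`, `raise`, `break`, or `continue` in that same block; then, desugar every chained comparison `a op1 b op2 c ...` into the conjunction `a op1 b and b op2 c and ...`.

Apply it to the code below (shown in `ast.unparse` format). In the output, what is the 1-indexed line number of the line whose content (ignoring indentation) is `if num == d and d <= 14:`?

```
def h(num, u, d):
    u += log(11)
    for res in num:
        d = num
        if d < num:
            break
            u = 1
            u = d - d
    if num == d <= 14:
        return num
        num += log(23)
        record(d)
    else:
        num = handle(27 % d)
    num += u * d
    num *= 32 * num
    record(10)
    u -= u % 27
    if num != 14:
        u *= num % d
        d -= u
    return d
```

7

Transformed code:
def h(num, u, d):
    u += log(11)
    for res in num:
        d = num
        if d < num:
            break
    if num == d and d <= 14:
        return num
    else:
        num = handle(27 % d)
    num += u * d
    num *= 32 * num
    record(10)
    u -= u % 27
    if num != 14:
        u *= num % d
        d -= u
    return d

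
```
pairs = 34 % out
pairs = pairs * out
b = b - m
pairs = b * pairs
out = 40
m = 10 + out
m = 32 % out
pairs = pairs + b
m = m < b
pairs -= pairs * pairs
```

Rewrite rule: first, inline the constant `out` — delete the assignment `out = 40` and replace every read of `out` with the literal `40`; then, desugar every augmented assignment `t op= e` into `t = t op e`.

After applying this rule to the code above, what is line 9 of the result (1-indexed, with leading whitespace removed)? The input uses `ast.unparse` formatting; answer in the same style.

pairs = pairs - pairs * pairs

Transformed code:
pairs = 34 % 40
pairs = pairs * 40
b = b - m
pairs = b * pairs
m = 10 + 40
m = 32 % 40
pairs = pairs + b
m = m < b
pairs = pairs - pairs * pairs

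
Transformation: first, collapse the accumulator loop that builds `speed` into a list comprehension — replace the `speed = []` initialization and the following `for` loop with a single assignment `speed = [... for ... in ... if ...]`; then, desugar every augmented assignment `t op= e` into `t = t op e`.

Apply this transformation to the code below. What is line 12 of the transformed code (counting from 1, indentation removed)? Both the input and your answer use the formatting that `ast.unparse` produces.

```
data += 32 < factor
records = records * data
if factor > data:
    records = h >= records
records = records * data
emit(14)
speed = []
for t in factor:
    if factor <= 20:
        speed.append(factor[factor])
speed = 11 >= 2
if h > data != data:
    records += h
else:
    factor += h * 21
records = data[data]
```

Transformed code:
data = data + (32 < factor)
records = records * data
if factor > data:
    records = h >= records
records = records * data
emit(14)
speed = [factor[factor] for t in factor if factor <= 20]
speed = 11 >= 2
if h > data != data:
    records = records + h
else:
    factor = factor + h * 21
records = data[data]

factor = factor + h * 21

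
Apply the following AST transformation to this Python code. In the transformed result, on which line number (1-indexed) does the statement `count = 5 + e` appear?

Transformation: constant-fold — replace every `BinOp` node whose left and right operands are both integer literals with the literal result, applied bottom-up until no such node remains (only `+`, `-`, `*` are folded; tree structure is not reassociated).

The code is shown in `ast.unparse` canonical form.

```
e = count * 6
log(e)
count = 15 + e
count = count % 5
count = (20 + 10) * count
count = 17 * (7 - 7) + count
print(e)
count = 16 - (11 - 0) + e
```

8

Transformed code:
e = count * 6
log(e)
count = 15 + e
count = count % 5
count = 30 * count
count = 0 + count
print(e)
count = 5 + e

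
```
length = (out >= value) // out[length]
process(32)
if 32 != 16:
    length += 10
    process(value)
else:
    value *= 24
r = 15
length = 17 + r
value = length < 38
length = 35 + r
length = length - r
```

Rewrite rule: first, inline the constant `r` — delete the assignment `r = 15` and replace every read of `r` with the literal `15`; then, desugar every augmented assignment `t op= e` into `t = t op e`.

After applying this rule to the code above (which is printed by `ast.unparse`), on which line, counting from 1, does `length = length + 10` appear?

Transformed code:
length = (out >= value) // out[length]
process(32)
if 32 != 16:
    length = length + 10
    process(value)
else:
    value = value * 24
length = 17 + 15
value = length < 38
length = 35 + 15
length = length - 15

4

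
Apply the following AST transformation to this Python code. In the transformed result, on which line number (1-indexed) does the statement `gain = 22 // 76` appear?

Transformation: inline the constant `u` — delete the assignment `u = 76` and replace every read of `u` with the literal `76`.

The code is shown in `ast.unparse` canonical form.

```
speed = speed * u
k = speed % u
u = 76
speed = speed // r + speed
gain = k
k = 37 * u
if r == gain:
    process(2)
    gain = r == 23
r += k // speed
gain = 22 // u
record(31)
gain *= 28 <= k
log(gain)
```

Transformed code:
speed = speed * 76
k = speed % 76
speed = speed // r + speed
gain = k
k = 37 * 76
if r == gain:
    process(2)
    gain = r == 23
r += k // speed
gain = 22 // 76
record(31)
gain *= 28 <= k
log(gain)

10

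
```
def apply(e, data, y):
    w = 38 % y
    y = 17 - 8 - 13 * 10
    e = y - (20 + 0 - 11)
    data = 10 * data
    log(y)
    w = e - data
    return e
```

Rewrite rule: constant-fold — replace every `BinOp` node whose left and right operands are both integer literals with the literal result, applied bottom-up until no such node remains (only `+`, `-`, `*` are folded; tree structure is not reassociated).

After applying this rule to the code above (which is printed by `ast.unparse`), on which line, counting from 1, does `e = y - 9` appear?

4

Transformed code:
def apply(e, data, y):
    w = 38 % y
    y = -121
    e = y - 9
    data = 10 * data
    log(y)
    w = e - data
    return e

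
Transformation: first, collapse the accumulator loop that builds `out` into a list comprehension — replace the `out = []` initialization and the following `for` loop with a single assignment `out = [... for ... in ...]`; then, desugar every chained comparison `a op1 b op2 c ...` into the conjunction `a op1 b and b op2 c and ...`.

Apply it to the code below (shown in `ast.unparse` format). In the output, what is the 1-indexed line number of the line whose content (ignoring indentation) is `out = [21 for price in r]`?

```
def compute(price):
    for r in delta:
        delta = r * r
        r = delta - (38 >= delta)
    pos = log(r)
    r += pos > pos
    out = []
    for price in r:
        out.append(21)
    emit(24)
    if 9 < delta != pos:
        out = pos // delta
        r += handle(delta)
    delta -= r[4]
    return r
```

7

Transformed code:
def compute(price):
    for r in delta:
        delta = r * r
        r = delta - (38 >= delta)
    pos = log(r)
    r += pos > pos
    out = [21 for price in r]
    emit(24)
    if 9 < delta and delta != pos:
        out = pos // delta
        r += handle(delta)
    delta -= r[4]
    return r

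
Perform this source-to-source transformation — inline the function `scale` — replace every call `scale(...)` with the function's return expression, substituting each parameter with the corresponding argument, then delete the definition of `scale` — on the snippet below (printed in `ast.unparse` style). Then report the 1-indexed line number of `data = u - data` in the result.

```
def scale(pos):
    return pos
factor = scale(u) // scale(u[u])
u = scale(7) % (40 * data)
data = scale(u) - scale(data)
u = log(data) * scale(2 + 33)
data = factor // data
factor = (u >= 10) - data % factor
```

Transformed code:
factor = u // u[u]
u = 7 % (40 * data)
data = u - data
u = log(data) * (2 + 33)
data = factor // data
factor = (u >= 10) - data % factor

3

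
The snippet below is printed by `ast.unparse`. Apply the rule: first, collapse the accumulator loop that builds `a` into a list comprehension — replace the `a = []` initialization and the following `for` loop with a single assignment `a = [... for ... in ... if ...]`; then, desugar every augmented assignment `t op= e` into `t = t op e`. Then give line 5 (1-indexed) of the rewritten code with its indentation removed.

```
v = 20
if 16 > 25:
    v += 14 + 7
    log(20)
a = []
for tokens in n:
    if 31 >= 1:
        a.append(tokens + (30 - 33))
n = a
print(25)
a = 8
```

Transformed code:
v = 20
if 16 > 25:
    v = v + (14 + 7)
    log(20)
a = [tokens + (30 - 33) for tokens in n if 31 >= 1]
n = a
print(25)
a = 8

a = [tokens + (30 - 33) for tokens in n if 31 >= 1]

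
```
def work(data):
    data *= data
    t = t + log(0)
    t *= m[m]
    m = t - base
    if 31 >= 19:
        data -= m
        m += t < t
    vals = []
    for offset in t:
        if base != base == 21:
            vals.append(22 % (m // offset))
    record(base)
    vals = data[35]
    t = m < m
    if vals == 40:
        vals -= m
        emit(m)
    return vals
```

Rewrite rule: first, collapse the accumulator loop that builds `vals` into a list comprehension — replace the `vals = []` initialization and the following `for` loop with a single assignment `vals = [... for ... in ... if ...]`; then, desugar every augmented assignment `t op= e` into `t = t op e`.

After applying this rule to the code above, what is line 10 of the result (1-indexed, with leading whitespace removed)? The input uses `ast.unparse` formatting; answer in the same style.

record(base)

Transformed code:
def work(data):
    data = data * data
    t = t + log(0)
    t = t * m[m]
    m = t - base
    if 31 >= 19:
        data = data - m
        m = m + (t < t)
    vals = [22 % (m // offset) for offset in t if base != base == 21]
    record(base)
    vals = data[35]
    t = m < m
    if vals == 40:
        vals = vals - m
        emit(m)
    return vals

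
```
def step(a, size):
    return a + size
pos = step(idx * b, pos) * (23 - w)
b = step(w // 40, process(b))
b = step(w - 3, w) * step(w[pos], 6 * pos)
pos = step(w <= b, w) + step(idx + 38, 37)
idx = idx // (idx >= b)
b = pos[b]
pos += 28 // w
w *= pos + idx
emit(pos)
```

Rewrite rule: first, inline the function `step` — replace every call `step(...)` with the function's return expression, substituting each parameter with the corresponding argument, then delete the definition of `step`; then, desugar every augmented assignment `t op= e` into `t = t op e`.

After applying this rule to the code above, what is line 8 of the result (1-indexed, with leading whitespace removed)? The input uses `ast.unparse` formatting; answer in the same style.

w = w * (pos + idx)

Transformed code:
pos = (idx * b + pos) * (23 - w)
b = w // 40 + process(b)
b = (w - 3 + w) * (w[pos] + 6 * pos)
pos = (w <= b) + w + (idx + 38 + 37)
idx = idx // (idx >= b)
b = pos[b]
pos = pos + 28 // w
w = w * (pos + idx)
emit(pos)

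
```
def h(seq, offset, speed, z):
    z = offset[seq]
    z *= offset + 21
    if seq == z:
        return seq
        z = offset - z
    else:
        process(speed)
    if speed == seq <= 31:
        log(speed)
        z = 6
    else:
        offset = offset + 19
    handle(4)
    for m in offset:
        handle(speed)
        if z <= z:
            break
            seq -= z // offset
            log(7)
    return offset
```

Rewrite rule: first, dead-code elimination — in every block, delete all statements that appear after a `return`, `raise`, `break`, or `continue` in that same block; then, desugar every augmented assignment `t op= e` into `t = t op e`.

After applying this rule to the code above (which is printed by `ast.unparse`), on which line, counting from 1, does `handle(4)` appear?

Transformed code:
def h(seq, offset, speed, z):
    z = offset[seq]
    z = z * (offset + 21)
    if seq == z:
        return seq
    else:
        process(speed)
    if speed == seq <= 31:
        log(speed)
        z = 6
    else:
        offset = offset + 19
    handle(4)
    for m in offset:
        handle(speed)
        if z <= z:
            break
    return offset

13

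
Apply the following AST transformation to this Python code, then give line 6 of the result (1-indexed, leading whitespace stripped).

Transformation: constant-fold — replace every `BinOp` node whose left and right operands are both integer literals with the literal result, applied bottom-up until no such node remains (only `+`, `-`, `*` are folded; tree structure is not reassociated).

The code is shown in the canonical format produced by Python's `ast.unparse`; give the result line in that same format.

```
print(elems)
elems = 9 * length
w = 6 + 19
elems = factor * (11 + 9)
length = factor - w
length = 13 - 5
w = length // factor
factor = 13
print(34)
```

Transformed code:
print(elems)
elems = 9 * length
w = 25
elems = factor * 20
length = factor - w
length = 8
w = length // factor
factor = 13
print(34)

length = 8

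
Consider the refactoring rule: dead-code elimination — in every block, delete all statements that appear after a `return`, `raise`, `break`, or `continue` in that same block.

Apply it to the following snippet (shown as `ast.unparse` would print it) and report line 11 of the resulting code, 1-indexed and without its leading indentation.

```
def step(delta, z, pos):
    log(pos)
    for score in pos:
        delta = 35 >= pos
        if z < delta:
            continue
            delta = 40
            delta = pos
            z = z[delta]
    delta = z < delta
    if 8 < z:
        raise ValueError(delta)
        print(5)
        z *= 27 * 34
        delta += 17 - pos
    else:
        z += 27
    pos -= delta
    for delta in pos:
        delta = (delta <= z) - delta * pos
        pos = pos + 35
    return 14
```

z += 27

Transformed code:
def step(delta, z, pos):
    log(pos)
    for score in pos:
        delta = 35 >= pos
        if z < delta:
            continue
    delta = z < delta
    if 8 < z:
        raise ValueError(delta)
    else:
        z += 27
    pos -= delta
    for delta in pos:
        delta = (delta <= z) - delta * pos
        pos = pos + 35
    return 14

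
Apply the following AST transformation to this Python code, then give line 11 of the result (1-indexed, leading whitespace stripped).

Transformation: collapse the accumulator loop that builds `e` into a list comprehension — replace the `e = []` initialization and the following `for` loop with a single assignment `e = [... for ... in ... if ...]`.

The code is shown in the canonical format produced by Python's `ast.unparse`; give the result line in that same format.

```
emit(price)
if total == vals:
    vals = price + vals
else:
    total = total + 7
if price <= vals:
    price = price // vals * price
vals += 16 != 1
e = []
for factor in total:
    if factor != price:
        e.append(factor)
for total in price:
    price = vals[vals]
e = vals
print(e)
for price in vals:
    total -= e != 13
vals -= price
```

Transformed code:
emit(price)
if total == vals:
    vals = price + vals
else:
    total = total + 7
if price <= vals:
    price = price // vals * price
vals += 16 != 1
e = [factor for factor in total if factor != price]
for total in price:
    price = vals[vals]
e = vals
print(e)
for price in vals:
    total -= e != 13
vals -= price

price = vals[vals]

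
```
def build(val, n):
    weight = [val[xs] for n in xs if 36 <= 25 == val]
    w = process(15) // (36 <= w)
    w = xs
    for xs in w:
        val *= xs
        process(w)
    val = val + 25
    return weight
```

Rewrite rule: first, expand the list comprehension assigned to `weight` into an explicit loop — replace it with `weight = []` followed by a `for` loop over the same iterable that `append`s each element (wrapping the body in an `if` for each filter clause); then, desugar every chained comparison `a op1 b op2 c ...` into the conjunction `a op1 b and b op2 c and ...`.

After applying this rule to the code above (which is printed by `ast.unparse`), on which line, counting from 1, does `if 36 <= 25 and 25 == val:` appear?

Transformed code:
def build(val, n):
    weight = []
    for n in xs:
        if 36 <= 25 and 25 == val:
            weight.append(val[xs])
    w = process(15) // (36 <= w)
    w = xs
    for xs in w:
        val *= xs
        process(w)
    val = val + 25
    return weight

4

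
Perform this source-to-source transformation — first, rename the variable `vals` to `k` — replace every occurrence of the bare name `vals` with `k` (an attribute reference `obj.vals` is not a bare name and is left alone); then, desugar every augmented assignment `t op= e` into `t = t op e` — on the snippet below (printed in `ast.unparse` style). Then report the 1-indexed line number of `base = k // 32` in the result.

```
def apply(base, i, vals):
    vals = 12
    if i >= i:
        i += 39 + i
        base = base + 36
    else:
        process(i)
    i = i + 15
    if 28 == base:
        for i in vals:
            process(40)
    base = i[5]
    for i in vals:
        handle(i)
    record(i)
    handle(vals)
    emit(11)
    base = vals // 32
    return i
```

Transformed code:
def apply(base, i, k):
    k = 12
    if i >= i:
        i = i + (39 + i)
        base = base + 36
    else:
        process(i)
    i = i + 15
    if 28 == base:
        for i in k:
            process(40)
    base = i[5]
    for i in k:
        handle(i)
    record(i)
    handle(k)
    emit(11)
    base = k // 32
    return i

18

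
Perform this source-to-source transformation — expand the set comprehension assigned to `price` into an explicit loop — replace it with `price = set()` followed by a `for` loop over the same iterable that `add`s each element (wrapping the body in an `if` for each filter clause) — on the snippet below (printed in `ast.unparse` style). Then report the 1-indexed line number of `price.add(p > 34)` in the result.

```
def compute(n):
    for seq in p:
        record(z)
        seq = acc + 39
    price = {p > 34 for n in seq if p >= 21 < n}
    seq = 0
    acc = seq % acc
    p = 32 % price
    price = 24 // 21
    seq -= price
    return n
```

8

Transformed code:
def compute(n):
    for seq in p:
        record(z)
        seq = acc + 39
    price = set()
    for n in seq:
        if p >= 21 < n:
            price.add(p > 34)
    seq = 0
    acc = seq % acc
    p = 32 % price
    price = 24 // 21
    seq -= price
    return n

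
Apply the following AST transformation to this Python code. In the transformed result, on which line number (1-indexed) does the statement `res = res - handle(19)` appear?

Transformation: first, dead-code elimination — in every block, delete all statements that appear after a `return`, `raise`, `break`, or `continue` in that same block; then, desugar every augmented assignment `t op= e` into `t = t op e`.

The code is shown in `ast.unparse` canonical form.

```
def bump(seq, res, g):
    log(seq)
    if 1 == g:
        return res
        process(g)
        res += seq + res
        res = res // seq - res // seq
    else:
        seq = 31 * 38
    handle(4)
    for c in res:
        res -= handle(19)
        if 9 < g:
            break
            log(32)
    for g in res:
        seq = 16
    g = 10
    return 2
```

Transformed code:
def bump(seq, res, g):
    log(seq)
    if 1 == g:
        return res
    else:
        seq = 31 * 38
    handle(4)
    for c in res:
        res = res - handle(19)
        if 9 < g:
            break
    for g in res:
        seq = 16
    g = 10
    return 2

9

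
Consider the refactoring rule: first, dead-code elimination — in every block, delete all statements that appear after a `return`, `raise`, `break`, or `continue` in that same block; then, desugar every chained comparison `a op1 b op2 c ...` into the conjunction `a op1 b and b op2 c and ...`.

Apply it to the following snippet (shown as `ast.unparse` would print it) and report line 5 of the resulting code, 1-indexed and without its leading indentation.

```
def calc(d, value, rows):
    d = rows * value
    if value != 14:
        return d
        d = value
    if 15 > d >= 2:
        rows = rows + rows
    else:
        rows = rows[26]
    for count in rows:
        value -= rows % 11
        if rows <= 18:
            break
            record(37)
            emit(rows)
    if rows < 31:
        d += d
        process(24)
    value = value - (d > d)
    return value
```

Transformed code:
def calc(d, value, rows):
    d = rows * value
    if value != 14:
        return d
    if 15 > d and d >= 2:
        rows = rows + rows
    else:
        rows = rows[26]
    for count in rows:
        value -= rows % 11
        if rows <= 18:
            break
    if rows < 31:
        d += d
        process(24)
    value = value - (d > d)
    return value

if 15 > d and d >= 2:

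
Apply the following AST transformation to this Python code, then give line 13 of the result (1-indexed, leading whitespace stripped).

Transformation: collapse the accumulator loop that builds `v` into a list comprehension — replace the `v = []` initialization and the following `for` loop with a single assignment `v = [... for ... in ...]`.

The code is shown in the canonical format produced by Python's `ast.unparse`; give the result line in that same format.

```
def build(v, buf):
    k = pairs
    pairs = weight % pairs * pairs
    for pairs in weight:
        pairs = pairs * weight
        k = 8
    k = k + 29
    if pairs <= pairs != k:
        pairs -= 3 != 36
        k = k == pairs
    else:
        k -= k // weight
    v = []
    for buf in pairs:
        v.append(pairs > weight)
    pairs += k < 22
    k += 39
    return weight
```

v = [pairs > weight for buf in pairs]

Transformed code:
def build(v, buf):
    k = pairs
    pairs = weight % pairs * pairs
    for pairs in weight:
        pairs = pairs * weight
        k = 8
    k = k + 29
    if pairs <= pairs != k:
        pairs -= 3 != 36
        k = k == pairs
    else:
        k -= k // weight
    v = [pairs > weight for buf in pairs]
    pairs += k < 22
    k += 39
    return weight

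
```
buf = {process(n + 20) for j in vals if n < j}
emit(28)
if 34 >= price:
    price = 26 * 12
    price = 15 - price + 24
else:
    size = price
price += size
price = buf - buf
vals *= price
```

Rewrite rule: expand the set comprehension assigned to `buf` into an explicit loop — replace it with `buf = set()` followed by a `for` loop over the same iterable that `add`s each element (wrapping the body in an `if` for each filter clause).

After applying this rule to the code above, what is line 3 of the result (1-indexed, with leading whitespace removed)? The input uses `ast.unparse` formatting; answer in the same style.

if n < j:

Transformed code:
buf = set()
for j in vals:
    if n < j:
        buf.add(process(n + 20))
emit(28)
if 34 >= price:
    price = 26 * 12
    price = 15 - price + 24
else:
    size = price
price += size
price = buf - buf
vals *= price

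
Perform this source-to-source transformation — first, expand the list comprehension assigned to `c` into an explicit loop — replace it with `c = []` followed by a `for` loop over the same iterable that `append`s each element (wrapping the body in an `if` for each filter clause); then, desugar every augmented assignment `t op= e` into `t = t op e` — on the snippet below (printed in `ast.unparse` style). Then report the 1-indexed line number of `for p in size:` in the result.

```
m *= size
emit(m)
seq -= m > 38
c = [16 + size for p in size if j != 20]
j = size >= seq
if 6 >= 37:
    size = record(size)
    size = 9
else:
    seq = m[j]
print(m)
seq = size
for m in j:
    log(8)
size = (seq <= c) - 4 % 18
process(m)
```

Transformed code:
m = m * size
emit(m)
seq = seq - (m > 38)
c = []
for p in size:
    if j != 20:
        c.append(16 + size)
j = size >= seq
if 6 >= 37:
    size = record(size)
    size = 9
else:
    seq = m[j]
print(m)
seq = size
for m in j:
    log(8)
size = (seq <= c) - 4 % 18
process(m)

5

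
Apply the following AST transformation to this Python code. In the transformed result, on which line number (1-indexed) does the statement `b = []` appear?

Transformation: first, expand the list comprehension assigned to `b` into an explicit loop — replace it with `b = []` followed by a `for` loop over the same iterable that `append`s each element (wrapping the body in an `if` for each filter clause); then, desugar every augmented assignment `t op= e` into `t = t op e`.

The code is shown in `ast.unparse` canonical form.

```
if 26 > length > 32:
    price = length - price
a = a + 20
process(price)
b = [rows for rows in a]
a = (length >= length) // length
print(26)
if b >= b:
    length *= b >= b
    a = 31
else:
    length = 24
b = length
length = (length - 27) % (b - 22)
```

Transformed code:
if 26 > length > 32:
    price = length - price
a = a + 20
process(price)
b = []
for rows in a:
    b.append(rows)
a = (length >= length) // length
print(26)
if b >= b:
    length = length * (b >= b)
    a = 31
else:
    length = 24
b = length
length = (length - 27) % (b - 22)

5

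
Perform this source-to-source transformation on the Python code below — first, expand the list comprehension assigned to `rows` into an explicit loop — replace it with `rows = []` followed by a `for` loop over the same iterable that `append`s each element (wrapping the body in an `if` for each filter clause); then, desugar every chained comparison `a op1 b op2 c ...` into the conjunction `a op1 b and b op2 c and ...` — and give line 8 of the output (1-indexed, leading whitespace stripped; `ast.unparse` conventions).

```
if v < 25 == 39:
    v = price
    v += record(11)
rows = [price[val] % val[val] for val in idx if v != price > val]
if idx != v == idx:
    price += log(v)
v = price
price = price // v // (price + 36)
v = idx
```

if idx != v and v == idx:

Transformed code:
if v < 25 and 25 == 39:
    v = price
    v += record(11)
rows = []
for val in idx:
    if v != price and price > val:
        rows.append(price[val] % val[val])
if idx != v and v == idx:
    price += log(v)
v = price
price = price // v // (price + 36)
v = idx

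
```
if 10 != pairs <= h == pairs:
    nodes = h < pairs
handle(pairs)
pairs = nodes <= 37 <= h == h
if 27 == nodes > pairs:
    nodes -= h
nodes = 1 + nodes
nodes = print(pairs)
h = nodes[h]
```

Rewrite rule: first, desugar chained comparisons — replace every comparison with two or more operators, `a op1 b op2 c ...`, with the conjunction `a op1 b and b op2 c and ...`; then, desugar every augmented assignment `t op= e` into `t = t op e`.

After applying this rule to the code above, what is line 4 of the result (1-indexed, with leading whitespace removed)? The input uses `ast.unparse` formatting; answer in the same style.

pairs = nodes <= 37 and 37 <= h and (h == h)

Transformed code:
if 10 != pairs and pairs <= h and (h == pairs):
    nodes = h < pairs
handle(pairs)
pairs = nodes <= 37 and 37 <= h and (h == h)
if 27 == nodes and nodes > pairs:
    nodes = nodes - h
nodes = 1 + nodes
nodes = print(pairs)
h = nodes[h]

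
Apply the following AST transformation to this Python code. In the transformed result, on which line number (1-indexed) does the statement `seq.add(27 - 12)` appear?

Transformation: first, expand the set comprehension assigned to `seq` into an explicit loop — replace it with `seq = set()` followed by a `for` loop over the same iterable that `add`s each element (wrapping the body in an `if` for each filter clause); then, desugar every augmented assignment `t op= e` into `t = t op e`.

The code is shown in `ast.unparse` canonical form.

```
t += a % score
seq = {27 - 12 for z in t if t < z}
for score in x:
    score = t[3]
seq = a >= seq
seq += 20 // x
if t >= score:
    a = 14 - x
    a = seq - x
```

5

Transformed code:
t = t + a % score
seq = set()
for z in t:
    if t < z:
        seq.add(27 - 12)
for score in x:
    score = t[3]
seq = a >= seq
seq = seq + 20 // x
if t >= score:
    a = 14 - x
    a = seq - x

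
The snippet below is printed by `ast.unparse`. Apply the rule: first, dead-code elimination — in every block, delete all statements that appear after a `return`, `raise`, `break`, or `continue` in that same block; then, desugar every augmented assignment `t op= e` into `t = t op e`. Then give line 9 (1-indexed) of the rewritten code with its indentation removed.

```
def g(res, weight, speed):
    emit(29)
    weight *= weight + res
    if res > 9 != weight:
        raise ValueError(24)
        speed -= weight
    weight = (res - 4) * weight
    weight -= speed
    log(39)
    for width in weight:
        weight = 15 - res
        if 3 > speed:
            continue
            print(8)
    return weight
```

for width in weight:

Transformed code:
def g(res, weight, speed):
    emit(29)
    weight = weight * (weight + res)
    if res > 9 != weight:
        raise ValueError(24)
    weight = (res - 4) * weight
    weight = weight - speed
    log(39)
    for width in weight:
        weight = 15 - res
        if 3 > speed:
            continue
    return weight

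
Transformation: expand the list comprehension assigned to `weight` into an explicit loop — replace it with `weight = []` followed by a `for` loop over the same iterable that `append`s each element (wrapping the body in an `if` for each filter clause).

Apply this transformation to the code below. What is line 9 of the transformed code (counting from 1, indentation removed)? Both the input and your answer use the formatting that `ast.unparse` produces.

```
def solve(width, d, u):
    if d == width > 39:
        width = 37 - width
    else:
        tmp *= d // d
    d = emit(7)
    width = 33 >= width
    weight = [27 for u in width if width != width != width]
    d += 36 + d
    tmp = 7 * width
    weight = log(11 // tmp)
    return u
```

Transformed code:
def solve(width, d, u):
    if d == width > 39:
        width = 37 - width
    else:
        tmp *= d // d
    d = emit(7)
    width = 33 >= width
    weight = []
    for u in width:
        if width != width != width:
            weight.append(27)
    d += 36 + d
    tmp = 7 * width
    weight = log(11 // tmp)
    return u

for u in width:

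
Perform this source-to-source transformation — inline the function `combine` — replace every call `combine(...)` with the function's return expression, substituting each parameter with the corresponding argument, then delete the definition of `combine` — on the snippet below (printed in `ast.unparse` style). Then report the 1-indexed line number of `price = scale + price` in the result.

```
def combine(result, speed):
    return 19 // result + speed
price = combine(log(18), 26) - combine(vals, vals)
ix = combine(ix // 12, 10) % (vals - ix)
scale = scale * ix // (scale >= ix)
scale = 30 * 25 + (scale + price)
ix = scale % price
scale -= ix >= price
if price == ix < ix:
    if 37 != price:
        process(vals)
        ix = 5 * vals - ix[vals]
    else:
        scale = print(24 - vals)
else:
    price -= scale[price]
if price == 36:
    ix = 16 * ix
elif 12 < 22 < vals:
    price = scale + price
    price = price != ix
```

Transformed code:
price = 19 // log(18) + 26 - (19 // vals + vals)
ix = (19 // (ix // 12) + 10) % (vals - ix)
scale = scale * ix // (scale >= ix)
scale = 30 * 25 + (scale + price)
ix = scale % price
scale -= ix >= price
if price == ix < ix:
    if 37 != price:
        process(vals)
        ix = 5 * vals - ix[vals]
    else:
        scale = print(24 - vals)
else:
    price -= scale[price]
if price == 36:
    ix = 16 * ix
elif 12 < 22 < vals:
    price = scale + price
    price = price != ix

18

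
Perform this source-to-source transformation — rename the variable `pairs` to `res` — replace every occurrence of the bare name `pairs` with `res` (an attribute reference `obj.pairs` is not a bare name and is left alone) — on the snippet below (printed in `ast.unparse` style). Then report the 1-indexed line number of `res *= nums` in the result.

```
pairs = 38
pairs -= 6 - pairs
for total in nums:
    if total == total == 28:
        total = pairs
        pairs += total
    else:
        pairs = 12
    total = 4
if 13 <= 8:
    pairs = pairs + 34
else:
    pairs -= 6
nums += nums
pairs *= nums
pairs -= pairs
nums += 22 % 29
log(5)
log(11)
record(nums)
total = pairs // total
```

Transformed code:
res = 38
res -= 6 - res
for total in nums:
    if total == total == 28:
        total = res
        res += total
    else:
        res = 12
    total = 4
if 13 <= 8:
    res = res + 34
else:
    res -= 6
nums += nums
res *= nums
res -= res
nums += 22 % 29
log(5)
log(11)
record(nums)
total = res // total

15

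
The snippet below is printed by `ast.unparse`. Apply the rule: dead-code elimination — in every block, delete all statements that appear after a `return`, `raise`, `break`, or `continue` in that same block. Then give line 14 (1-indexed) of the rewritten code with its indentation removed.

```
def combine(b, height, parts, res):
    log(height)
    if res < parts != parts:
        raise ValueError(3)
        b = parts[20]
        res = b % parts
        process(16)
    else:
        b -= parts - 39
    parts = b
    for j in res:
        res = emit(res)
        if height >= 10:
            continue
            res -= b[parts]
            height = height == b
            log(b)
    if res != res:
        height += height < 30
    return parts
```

Transformed code:
def combine(b, height, parts, res):
    log(height)
    if res < parts != parts:
        raise ValueError(3)
    else:
        b -= parts - 39
    parts = b
    for j in res:
        res = emit(res)
        if height >= 10:
            continue
    if res != res:
        height += height < 30
    return parts

return parts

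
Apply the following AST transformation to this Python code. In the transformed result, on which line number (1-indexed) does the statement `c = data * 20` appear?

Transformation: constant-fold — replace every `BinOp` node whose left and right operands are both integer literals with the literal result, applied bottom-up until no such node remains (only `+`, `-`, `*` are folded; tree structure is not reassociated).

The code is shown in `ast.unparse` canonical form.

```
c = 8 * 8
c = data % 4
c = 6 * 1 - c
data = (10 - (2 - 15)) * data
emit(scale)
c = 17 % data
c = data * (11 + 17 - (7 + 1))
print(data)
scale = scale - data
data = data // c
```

7

Transformed code:
c = 64
c = data % 4
c = 6 - c
data = 23 * data
emit(scale)
c = 17 % data
c = data * 20
print(data)
scale = scale - data
data = data // c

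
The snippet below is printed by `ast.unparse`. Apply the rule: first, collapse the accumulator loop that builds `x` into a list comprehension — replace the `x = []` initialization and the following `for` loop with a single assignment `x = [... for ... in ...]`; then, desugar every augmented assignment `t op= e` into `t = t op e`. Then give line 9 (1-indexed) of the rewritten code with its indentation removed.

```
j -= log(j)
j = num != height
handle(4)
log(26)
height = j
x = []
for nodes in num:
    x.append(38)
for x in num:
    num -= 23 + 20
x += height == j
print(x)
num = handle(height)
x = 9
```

Transformed code:
j = j - log(j)
j = num != height
handle(4)
log(26)
height = j
x = [38 for nodes in num]
for x in num:
    num = num - (23 + 20)
x = x + (height == j)
print(x)
num = handle(height)
x = 9

x = x + (height == j)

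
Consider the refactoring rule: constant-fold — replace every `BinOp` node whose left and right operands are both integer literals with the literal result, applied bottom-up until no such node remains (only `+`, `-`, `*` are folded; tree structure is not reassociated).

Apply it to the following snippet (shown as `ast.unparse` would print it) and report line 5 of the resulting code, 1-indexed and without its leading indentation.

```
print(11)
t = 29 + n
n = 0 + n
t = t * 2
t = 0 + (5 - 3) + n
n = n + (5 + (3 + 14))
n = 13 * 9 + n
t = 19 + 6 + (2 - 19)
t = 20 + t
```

t = 2 + n

Transformed code:
print(11)
t = 29 + n
n = 0 + n
t = t * 2
t = 2 + n
n = n + 22
n = 117 + n
t = 8
t = 20 + t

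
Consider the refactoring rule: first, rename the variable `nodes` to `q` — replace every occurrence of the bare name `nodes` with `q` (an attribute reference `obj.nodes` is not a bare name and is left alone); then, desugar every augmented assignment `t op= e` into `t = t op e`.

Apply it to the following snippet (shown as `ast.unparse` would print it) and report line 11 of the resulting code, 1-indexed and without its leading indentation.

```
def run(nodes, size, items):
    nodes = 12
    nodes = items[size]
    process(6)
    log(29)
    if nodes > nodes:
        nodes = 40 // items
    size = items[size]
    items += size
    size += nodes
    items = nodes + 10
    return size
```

items = q + 10

Transformed code:
def run(q, size, items):
    q = 12
    q = items[size]
    process(6)
    log(29)
    if q > q:
        q = 40 // items
    size = items[size]
    items = items + size
    size = size + q
    items = q + 10
    return size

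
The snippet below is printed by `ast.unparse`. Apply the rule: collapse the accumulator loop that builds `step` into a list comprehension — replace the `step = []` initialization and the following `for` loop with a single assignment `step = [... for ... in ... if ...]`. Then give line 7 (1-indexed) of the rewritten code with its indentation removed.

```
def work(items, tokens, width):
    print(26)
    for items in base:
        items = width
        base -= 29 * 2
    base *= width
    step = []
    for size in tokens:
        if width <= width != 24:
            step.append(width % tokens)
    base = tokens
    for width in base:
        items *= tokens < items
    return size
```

Transformed code:
def work(items, tokens, width):
    print(26)
    for items in base:
        items = width
        base -= 29 * 2
    base *= width
    step = [width % tokens for size in tokens if width <= width != 24]
    base = tokens
    for width in base:
        items *= tokens < items
    return size

step = [width % tokens for size in tokens if width <= width != 24]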